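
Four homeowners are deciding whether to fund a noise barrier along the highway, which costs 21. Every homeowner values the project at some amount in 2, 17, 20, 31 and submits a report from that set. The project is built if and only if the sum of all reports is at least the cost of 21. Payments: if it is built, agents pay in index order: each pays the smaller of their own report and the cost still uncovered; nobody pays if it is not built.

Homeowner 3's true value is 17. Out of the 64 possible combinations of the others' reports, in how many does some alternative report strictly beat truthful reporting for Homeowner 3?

3

Others report (2, 2, 17): truth gives 0; report 2 gives 15 > 0. Violating.
Others report (2, 2, 20): truth gives 0; report 2 gives 15 > 0. Violating.
Others report (2, 2, 31): truth gives 0; report 2 gives 15 > 0. Violating.
Others report (2, 2, 2): truth gives 0; no alternative beats it.
Others report (2, 17, 2): truth gives 15; no alternative beats it.
(Checking all 64 profiles: 3 have a profitable deviation, 61 do not.)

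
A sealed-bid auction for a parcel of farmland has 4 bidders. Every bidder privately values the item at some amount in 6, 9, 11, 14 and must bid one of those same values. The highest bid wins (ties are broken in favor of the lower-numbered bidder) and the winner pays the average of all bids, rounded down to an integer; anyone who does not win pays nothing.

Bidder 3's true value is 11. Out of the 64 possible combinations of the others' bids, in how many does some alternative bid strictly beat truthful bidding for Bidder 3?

16

Others bid (6, 6, 6): truth gives 4; bid 9 gives 5 > 4. Violating.
Others bid (6, 6, 9): truth gives 3; bid 9 gives 4 > 3. Violating.
Others bid (6, 6, 14): truth gives 0; bid 14 gives 1 > 0. Violating.
Others bid (6, 9, 14): truth gives 0; bid 14 gives 1 > 0. Violating.
Others bid (6, 6, 11): truth gives 3; no alternative beats it.
Others bid (6, 9, 6): truth gives 3; no alternative beats it.
(Checking all 64 profiles: 16 have a profitable deviation, 48 do not.)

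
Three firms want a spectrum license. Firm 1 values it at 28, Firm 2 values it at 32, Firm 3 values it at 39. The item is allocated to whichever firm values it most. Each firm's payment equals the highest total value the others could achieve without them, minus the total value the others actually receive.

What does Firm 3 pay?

32

Firm 3 has the highest value and receives the item.
Without Firm 3, the item would go to the next-highest value, 32, so the others could achieve 32.
With Firm 3 present and winning, the others receive nothing, so their total is 0.
Payment = 32 - 0 = 32.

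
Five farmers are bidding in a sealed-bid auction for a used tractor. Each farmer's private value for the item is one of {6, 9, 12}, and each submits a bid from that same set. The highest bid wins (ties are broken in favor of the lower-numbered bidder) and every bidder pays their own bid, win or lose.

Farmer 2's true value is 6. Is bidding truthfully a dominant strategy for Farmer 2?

Consider the case where Farmer 1 bids 6, Farmer 3 bids 6, Farmer 4 bids 6 and Farmer 5 bids 6.
Truthful bid 6: loses but pays 6, utility -6.
Bid 9 instead: wins, pays 9, utility 6 - 9 = -3.
Since -3 > -6, bidding 9 is strictly better here, so truthful bidding is not dominant.

No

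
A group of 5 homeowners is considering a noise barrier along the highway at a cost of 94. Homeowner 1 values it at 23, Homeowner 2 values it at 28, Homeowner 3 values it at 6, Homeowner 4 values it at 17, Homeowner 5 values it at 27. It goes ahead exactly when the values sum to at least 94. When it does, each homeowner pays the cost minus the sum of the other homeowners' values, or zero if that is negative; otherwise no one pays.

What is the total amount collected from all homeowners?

Total value 101 ≥ cost 94, so it is built.
Homeowner 1: others sum to 78; max(0, 94 - 78) = 16.
Homeowner 2: others sum to 73; max(0, 94 - 73) = 21.
Homeowner 3: others sum to 95; max(0, 94 - 95) = 0.
Homeowner 4: others sum to 84; max(0, 94 - 84) = 10.
Homeowner 5: others sum to 74; max(0, 94 - 74) = 20.
Total collected = 16 + 21 + 0 + 10 + 20 = 67.

67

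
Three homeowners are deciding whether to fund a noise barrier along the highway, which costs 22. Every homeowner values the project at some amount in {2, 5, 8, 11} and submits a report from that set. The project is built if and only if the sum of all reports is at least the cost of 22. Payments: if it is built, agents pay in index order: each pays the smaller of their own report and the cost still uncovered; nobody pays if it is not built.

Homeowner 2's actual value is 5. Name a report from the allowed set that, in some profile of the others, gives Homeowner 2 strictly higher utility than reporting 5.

Suppose Homeowner 1 reports 11 and Homeowner 3 reports 11.
Report 5: project built, pays 5, utility 5 - 5 = 0.
Report 2: project built, pays 2, utility 5 - 2 = 3.
So reporting 2 beats truth here (3 > 0).

2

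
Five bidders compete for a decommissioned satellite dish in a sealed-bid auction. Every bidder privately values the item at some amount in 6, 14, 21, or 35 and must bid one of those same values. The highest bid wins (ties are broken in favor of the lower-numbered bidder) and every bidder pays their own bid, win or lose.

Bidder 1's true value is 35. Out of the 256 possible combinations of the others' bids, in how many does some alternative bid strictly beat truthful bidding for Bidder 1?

81

Others bid (6, 6, 6, 6): truth gives 0; bid 6 gives 29 > 0. Violating.
Others bid (6, 6, 6, 14): truth gives 0; bid 14 gives 21 > 0. Violating.
Others bid (6, 6, 6, 21): truth gives 0; bid 21 gives 14 > 0. Violating.
Others bid (6, 6, 14, 6): truth gives 0; bid 14 gives 21 > 0. Violating.
Others bid (6, 6, 6, 35): truth gives 0; no alternative beats it.
Others bid (6, 6, 14, 35): truth gives 0; no alternative beats it.
(Checking all 256 profiles: 81 have a profitable deviation, 175 do not.)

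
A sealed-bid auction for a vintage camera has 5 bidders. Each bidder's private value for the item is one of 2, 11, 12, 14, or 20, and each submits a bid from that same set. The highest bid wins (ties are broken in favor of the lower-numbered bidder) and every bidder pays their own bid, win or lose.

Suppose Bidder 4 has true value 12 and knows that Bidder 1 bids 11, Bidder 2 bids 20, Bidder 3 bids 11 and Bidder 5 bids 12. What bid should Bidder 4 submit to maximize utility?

2

Bid 2: loses but pays 2, utility -2.
Bid 11: loses but pays 11, utility -11.
Bid 12: loses but pays 12, utility -12.
Bid 14: loses but pays 14, utility -14.
Bid 20: loses but pays 20, utility -20.
The best choice is 2 with utility -2.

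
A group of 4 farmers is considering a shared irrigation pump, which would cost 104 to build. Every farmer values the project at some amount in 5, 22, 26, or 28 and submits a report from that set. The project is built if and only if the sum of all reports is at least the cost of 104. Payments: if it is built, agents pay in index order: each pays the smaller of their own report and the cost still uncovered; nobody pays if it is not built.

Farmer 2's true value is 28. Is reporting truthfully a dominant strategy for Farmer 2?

No

Consider the case where Farmer 1 reports 22, Farmer 3 reports 28 and Farmer 4 reports 28.
Truthful report 28: project built, pays 28, utility 28 - 28 = 0.
Report 26 instead: project built, pays 26, utility 28 - 26 = 2.
Since 2 > 0, reporting 26 is strictly better here, so truthful reporting is not dominant.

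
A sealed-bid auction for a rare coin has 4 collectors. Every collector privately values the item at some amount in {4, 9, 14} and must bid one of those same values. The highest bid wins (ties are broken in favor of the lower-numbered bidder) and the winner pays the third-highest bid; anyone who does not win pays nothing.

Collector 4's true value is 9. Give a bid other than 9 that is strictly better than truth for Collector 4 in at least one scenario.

14

Suppose Collector 1 bids 4, Collector 2 bids 4 and Collector 3 bids 9.
Bid 9: loses, pays 0, utility 0.
Bid 14: wins, pays 4, utility 9 - 4 = 5.
So bidding 14 beats truth here (5 > 0).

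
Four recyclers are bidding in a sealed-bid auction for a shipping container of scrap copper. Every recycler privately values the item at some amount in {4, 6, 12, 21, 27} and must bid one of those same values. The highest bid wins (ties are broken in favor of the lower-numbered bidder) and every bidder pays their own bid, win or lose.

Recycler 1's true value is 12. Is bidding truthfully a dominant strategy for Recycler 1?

Consider the case where Recycler 2 bids 4, Recycler 3 bids 4 and Recycler 4 bids 4.
Truthful bid 12: wins, pays 12, utility 12 - 12 = 0.
Bid 4 instead: wins, pays 4, utility 12 - 4 = 8.
Since 8 > 0, bidding 4 is strictly better here, so truthful bidding is not dominant.

No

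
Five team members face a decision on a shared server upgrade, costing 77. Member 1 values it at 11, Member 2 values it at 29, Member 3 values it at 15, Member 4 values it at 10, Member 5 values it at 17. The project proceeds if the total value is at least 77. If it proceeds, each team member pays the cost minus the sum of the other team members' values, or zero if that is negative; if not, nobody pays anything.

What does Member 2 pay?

24

Total value 82 ≥ cost 77, so the project is built.
The other team members' values sum to 53.
Cost minus that sum is 77 - 53 = 24.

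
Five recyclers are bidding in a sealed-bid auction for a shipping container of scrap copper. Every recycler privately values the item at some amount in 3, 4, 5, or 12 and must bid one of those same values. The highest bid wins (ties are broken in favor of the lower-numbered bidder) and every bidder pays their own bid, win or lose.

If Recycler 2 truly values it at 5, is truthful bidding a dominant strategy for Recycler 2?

No

Consider the case where Recycler 1 bids 3, Recycler 3 bids 3, Recycler 4 bids 3 and Recycler 5 bids 3.
Truthful bid 5: wins, pays 5, utility 5 - 5 = 0.
Bid 4 instead: wins, pays 4, utility 5 - 4 = 1.
Since 1 > 0, bidding 4 is strictly better here, so truthful bidding is not dominant.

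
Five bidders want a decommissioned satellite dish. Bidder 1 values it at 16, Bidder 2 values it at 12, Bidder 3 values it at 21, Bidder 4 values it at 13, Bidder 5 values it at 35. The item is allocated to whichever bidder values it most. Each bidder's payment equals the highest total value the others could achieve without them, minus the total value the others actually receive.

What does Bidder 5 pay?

21

Bidder 5 has the highest value and receives the item.
Without Bidder 5, the item would go to the next-highest value, 21, so the others could achieve 21.
With Bidder 5 present and winning, the others receive nothing, so their total is 0.
Payment = 21 - 0 = 21.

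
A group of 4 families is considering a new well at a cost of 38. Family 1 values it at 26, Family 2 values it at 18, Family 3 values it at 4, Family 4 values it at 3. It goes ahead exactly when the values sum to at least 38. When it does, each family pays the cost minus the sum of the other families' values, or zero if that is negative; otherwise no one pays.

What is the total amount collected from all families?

Total value 51 ≥ cost 38, so it is built.
Family 1: others sum to 25; max(0, 38 - 25) = 13.
Family 2: others sum to 33; max(0, 38 - 33) = 5.
Family 3: others sum to 47; max(0, 38 - 47) = 0.
Family 4: others sum to 48; max(0, 38 - 48) = 0.
Total collected = 13 + 5 + 0 + 0 = 18.

18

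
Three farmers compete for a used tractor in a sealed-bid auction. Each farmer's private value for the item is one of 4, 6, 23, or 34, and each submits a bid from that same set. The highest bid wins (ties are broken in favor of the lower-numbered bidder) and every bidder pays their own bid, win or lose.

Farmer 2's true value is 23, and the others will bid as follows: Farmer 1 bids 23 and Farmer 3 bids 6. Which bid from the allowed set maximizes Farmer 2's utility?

Bid 4: loses but pays 4, utility -4.
Bid 6: loses but pays 6, utility -6.
Bid 23: loses but pays 23, utility -23.
Bid 34: wins, pays 34, utility 23 - 34 = -11.
The best choice is 4 with utility -4.

4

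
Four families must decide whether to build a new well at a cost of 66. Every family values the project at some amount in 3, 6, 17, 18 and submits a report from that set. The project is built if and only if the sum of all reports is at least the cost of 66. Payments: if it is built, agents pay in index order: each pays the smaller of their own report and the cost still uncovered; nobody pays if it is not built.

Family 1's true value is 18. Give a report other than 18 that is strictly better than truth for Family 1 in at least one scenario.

Suppose Family 2 reports 17, Family 3 reports 17 and Family 4 reports 17.
Report 18: project built, pays 18, utility 18 - 18 = 0.
Report 17: project built, pays 17, utility 18 - 17 = 1.
So reporting 17 beats truth here (1 > 0).

17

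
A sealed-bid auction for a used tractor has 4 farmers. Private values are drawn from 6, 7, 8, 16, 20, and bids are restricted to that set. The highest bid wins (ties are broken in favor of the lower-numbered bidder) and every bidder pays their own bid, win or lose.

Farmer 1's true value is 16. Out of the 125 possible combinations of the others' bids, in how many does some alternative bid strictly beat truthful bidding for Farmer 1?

88

Others bid (6, 6, 6): truth gives 0; bid 6 gives 10 > 0. Violating.
Others bid (6, 6, 7): truth gives 0; bid 7 gives 9 > 0. Violating.
Others bid (6, 6, 8): truth gives 0; bid 8 gives 8 > 0. Violating.
Others bid (6, 6, 20): truth gives -16; bid 20 gives -4 > -16. Violating.
Others bid (6, 6, 16): truth gives 0; no alternative beats it.
Others bid (6, 7, 16): truth gives 0; no alternative beats it.
(Checking all 125 profiles: 88 have a profitable deviation, 37 do not.)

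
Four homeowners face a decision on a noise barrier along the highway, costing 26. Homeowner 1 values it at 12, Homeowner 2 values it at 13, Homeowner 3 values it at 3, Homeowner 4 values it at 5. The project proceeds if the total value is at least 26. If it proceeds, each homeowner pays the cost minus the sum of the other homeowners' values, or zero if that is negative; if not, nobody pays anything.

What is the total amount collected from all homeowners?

11

Total value 33 ≥ cost 26, so it is built.
Homeowner 1: others sum to 21; max(0, 26 - 21) = 5.
Homeowner 2: others sum to 20; max(0, 26 - 20) = 6.
Homeowner 3: others sum to 30; max(0, 26 - 30) = 0.
Homeowner 4: others sum to 28; max(0, 26 - 28) = 0.
Total collected = 5 + 6 + 0 + 0 = 11.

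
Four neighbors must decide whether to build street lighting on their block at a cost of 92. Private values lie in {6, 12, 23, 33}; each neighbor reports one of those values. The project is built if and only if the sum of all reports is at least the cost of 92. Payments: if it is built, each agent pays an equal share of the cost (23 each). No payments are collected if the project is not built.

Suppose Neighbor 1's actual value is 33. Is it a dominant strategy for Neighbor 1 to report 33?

Check each profile of the others' reports and compare truth against every alternative report.
Others report (6, 23, 33): truth gives 10, best alternative gives 0.
Others report (6, 33, 23): truth gives 10, best alternative gives 0.
Others report (12, 23, 33): truth gives 10, best alternative gives 0.
Others report (12, 33, 23): truth gives 10, best alternative gives 0.
Others report (23, 6, 33): truth gives 10, best alternative gives 0.
Others report (23, 12, 33): truth gives 10, best alternative gives 0.
(Remaining 58 profiles checked similarly; truth is weakly best in each.)
In every case the truthful report is at least as good as any alternative, so it is a dominant strategy.

Yes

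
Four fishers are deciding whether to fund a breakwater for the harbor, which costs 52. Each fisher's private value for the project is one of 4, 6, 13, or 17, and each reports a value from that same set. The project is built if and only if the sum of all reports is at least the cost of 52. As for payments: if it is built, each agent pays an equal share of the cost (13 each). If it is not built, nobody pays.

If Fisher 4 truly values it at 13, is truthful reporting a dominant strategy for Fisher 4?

Check each profile of the others' reports and compare truth against every alternative report.
Others report (4, 4, 4): truth gives 0, best alternative gives 0.
Others report (4, 4, 6): truth gives 0, best alternative gives 0.
Others report (4, 4, 13): truth gives 0, best alternative gives 0.
Others report (4, 4, 17): truth gives 0, best alternative gives 0.
Others report (4, 6, 4): truth gives 0, best alternative gives 0.
Others report (4, 6, 6): truth gives 0, best alternative gives 0.
(Remaining 58 profiles checked similarly; truth is weakly best in each.)
In every case the truthful report is at least as good as any alternative, so it is a dominant strategy.

Yes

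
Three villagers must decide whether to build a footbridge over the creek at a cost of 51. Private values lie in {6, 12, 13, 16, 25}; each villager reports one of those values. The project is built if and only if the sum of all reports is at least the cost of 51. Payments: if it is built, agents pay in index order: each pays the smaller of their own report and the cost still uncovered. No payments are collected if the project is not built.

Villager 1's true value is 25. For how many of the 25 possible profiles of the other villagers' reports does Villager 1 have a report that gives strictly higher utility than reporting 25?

Others report (12, 25): truth gives 0; report 16 gives 9 > 0. Violating.
Others report (13, 25): truth gives 0; report 13 gives 12 > 0. Violating.
Others report (16, 25): truth gives 0; report 12 gives 13 > 0. Violating.
Others report (25, 12): truth gives 0; report 16 gives 9 > 0. Violating.
Others report (6, 6): truth gives 0; no alternative beats it.
Others report (6, 12): truth gives 0; no alternative beats it.
(Checking all 25 profiles: 7 have a profitable deviation, 18 do not.)

7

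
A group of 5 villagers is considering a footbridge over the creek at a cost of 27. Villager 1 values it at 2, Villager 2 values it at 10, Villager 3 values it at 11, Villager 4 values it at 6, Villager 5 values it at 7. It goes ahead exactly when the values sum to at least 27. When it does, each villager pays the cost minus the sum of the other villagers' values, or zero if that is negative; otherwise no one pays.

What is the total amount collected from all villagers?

3

Total value 36 ≥ cost 27, so it is built.
Villager 1: others sum to 34; max(0, 27 - 34) = 0.
Villager 2: others sum to 26; max(0, 27 - 26) = 1.
Villager 3: others sum to 25; max(0, 27 - 25) = 2.
Villager 4: others sum to 30; max(0, 27 - 30) = 0.
Villager 5: others sum to 29; max(0, 27 - 29) = 0.
Total collected = 0 + 1 + 2 + 0 + 0 = 3.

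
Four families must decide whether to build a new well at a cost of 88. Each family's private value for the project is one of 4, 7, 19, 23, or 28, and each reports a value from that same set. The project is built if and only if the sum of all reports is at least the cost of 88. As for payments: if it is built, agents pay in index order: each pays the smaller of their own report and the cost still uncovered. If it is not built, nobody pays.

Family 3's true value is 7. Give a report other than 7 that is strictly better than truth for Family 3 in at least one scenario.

Suppose Family 1 reports 28, Family 2 reports 28 and Family 4 reports 28.
Report 7: project built, pays 7, utility 7 - 7 = 0.
Report 4: project built, pays 4, utility 7 - 4 = 3.
So reporting 4 beats truth here (3 > 0).

4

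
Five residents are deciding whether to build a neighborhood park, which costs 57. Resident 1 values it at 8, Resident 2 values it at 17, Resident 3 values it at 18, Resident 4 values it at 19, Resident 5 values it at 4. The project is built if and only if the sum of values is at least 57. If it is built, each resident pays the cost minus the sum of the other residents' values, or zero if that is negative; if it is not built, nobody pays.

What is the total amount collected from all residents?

Total value 66 ≥ cost 57, so it is built.
Resident 1: others sum to 58; max(0, 57 - 58) = 0.
Resident 2: others sum to 49; max(0, 57 - 49) = 8.
Resident 3: others sum to 48; max(0, 57 - 48) = 9.
Resident 4: others sum to 47; max(0, 57 - 47) = 10.
Resident 5: others sum to 62; max(0, 57 - 62) = 0.
Total collected = 0 + 8 + 9 + 10 + 0 = 27.

27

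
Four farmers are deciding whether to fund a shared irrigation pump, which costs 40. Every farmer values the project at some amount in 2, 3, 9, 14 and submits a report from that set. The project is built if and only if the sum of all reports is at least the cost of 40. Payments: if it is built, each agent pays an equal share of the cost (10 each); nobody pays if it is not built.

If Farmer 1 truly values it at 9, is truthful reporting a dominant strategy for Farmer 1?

No

Consider the case where Farmer 2 reports 3, Farmer 3 reports 14 and Farmer 4 reports 14.
Truthful report 9: project built, pays 10, utility 9 - 10 = -1.
Report 2 instead: project not built, utility 0.
Since 0 > -1, reporting 2 is strictly better here, so truthful reporting is not dominant.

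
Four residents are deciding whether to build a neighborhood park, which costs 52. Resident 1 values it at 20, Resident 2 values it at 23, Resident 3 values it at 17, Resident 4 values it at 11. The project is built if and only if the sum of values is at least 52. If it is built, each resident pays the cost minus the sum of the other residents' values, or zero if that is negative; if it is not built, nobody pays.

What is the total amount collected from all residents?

Total value 71 ≥ cost 52, so it is built.
Resident 1: others sum to 51; max(0, 52 - 51) = 1.
Resident 2: others sum to 48; max(0, 52 - 48) = 4.
Resident 3: others sum to 54; max(0, 52 - 54) = 0.
Resident 4: others sum to 60; max(0, 52 - 60) = 0.
Total collected = 1 + 4 + 0 + 0 = 5.

5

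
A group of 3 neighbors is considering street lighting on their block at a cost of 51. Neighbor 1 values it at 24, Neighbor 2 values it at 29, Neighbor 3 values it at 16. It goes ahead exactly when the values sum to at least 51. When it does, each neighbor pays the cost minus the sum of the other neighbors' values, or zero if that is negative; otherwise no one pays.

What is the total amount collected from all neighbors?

Total value 69 ≥ cost 51, so it is built.
Neighbor 1: others sum to 45; max(0, 51 - 45) = 6.
Neighbor 2: others sum to 40; max(0, 51 - 40) = 11.
Neighbor 3: others sum to 53; max(0, 51 - 53) = 0.
Total collected = 6 + 11 + 0 = 17.

17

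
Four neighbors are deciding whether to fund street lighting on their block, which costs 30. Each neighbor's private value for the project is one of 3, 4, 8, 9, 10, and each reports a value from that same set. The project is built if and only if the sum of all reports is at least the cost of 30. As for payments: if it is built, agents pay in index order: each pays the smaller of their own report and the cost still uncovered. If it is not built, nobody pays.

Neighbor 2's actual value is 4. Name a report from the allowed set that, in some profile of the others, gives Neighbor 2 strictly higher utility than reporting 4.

3

Suppose Neighbor 1 reports 8, Neighbor 3 reports 9 and Neighbor 4 reports 10.
Report 4: project built, pays 4, utility 4 - 4 = 0.
Report 3: project built, pays 3, utility 4 - 3 = 1.
So reporting 3 beats truth here (1 > 0).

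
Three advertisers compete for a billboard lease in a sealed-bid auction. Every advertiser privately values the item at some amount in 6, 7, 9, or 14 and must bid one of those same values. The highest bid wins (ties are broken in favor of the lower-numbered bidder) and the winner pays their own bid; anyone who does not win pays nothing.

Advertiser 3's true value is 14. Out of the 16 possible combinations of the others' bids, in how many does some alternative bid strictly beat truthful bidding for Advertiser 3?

Others bid (6, 6): truth gives 0; bid 7 gives 7 > 0. Violating.
Others bid (6, 7): truth gives 0; bid 9 gives 5 > 0. Violating.
Others bid (7, 6): truth gives 0; bid 9 gives 5 > 0. Violating.
Others bid (7, 7): truth gives 0; bid 9 gives 5 > 0. Violating.
Others bid (6, 9): truth gives 0; no alternative beats it.
Others bid (6, 14): truth gives 0; no alternative beats it.
(Checking all 16 profiles: 4 have a profitable deviation, 12 do not.)

4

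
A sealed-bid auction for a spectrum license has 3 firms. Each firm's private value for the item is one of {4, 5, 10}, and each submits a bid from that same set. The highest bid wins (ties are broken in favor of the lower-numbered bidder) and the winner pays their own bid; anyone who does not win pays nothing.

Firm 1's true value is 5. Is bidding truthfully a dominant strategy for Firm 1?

No

Consider the case where Firm 2 bids 4 and Firm 3 bids 4.
Truthful bid 5: wins, pays 5, utility 5 - 5 = 0.
Bid 4 instead: wins, pays 4, utility 5 - 4 = 1.
Since 1 > 0, bidding 4 is strictly better here, so truthful bidding is not dominant.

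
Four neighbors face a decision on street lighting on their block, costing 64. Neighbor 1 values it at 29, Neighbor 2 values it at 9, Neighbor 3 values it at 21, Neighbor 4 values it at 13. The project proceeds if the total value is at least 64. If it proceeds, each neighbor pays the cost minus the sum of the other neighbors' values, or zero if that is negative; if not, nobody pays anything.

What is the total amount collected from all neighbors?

40

Total value 72 ≥ cost 64, so it is built.
Neighbor 1: others sum to 43; max(0, 64 - 43) = 21.
Neighbor 2: others sum to 63; max(0, 64 - 63) = 1.
Neighbor 3: others sum to 51; max(0, 64 - 51) = 13.
Neighbor 4: others sum to 59; max(0, 64 - 59) = 5.
Total collected = 21 + 1 + 13 + 5 = 40.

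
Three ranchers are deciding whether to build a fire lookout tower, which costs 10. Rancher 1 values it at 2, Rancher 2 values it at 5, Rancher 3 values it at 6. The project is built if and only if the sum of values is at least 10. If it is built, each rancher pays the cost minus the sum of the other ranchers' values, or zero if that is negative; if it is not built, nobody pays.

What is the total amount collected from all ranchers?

5

Total value 13 ≥ cost 10, so it is built.
Rancher 1: others sum to 11; max(0, 10 - 11) = 0.
Rancher 2: others sum to 8; max(0, 10 - 8) = 2.
Rancher 3: others sum to 7; max(0, 10 - 7) = 3.
Total collected = 0 + 2 + 3 = 5.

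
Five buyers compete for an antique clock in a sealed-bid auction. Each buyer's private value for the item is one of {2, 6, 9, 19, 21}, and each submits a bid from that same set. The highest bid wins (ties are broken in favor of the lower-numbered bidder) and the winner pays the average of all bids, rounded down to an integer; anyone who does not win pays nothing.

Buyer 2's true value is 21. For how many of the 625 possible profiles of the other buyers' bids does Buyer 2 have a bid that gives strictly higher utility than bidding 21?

Others bid (2, 2, 2, 2): truth gives 16; bid 6 gives 19 > 16. Violating.
Others bid (2, 2, 2, 6): truth gives 15; bid 6 gives 18 > 15. Violating.
Others bid (2, 2, 2, 9): truth gives 14; bid 9 gives 17 > 14. Violating.
Others bid (2, 2, 2, 19): truth gives 12; bid 19 gives 13 > 12. Violating.
Others bid (2, 2, 2, 21): truth gives 12; no alternative beats it.
Others bid (2, 2, 6, 21): truth gives 11; no alternative beats it.
(Checking all 625 profiles: 104 have a profitable deviation, 521 do not.)

104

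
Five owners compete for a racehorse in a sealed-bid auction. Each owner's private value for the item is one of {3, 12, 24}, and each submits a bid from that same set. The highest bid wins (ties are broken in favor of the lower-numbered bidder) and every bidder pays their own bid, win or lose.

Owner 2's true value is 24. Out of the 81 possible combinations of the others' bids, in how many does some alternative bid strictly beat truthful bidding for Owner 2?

35

Others bid (3, 3, 3, 3): truth gives 0; bid 12 gives 12 > 0. Violating.
Others bid (3, 3, 3, 12): truth gives 0; bid 12 gives 12 > 0. Violating.
Others bid (3, 3, 12, 3): truth gives 0; bid 12 gives 12 > 0. Violating.
Others bid (3, 3, 12, 12): truth gives 0; bid 12 gives 12 > 0. Violating.
Others bid (3, 3, 3, 24): truth gives 0; no alternative beats it.
Others bid (3, 3, 12, 24): truth gives 0; no alternative beats it.
(Checking all 81 profiles: 35 have a profitable deviation, 46 do not.)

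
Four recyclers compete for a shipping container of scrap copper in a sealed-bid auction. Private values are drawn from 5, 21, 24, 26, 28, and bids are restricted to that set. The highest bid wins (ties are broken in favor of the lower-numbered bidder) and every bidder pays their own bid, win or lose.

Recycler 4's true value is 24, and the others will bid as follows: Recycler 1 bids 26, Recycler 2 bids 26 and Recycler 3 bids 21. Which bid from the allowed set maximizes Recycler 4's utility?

28

Bid 5: loses but pays 5, utility -5.
Bid 21: loses but pays 21, utility -21.
Bid 24: loses but pays 24, utility -24.
Bid 26: loses but pays 26, utility -26.
Bid 28: wins, pays 28, utility 24 - 28 = -4.
The best choice is 28 with utility -4.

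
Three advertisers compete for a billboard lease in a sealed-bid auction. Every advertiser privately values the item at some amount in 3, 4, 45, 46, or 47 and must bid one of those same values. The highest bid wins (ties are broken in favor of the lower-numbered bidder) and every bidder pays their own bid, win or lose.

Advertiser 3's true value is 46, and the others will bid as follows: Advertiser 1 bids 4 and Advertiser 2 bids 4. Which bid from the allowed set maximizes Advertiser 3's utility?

45

Bid 3: loses but pays 3, utility -3.
Bid 4: loses but pays 4, utility -4.
Bid 45: wins, pays 45, utility 46 - 45 = 1.
Bid 46: wins, pays 46, utility 46 - 46 = 0.
Bid 47: wins, pays 47, utility 46 - 47 = -1.
The best choice is 45 with utility 1.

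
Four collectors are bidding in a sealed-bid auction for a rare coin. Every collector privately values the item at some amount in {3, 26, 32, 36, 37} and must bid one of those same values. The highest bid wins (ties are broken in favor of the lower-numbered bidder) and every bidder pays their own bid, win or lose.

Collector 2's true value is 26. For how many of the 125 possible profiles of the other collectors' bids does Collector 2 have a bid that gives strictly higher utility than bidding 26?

121

Others bid (3, 3, 32): truth gives -26; bid 3 gives -3 > -26. Violating.
Others bid (3, 3, 36): truth gives -26; bid 3 gives -3 > -26. Violating.
Others bid (3, 3, 37): truth gives -26; bid 3 gives -3 > -26. Violating.
Others bid (3, 26, 32): truth gives -26; bid 3 gives -3 > -26. Violating.
Others bid (3, 3, 3): truth gives 0; no alternative beats it.
Others bid (3, 3, 26): truth gives 0; no alternative beats it.
(Checking all 125 profiles: 121 have a profitable deviation, 4 do not.)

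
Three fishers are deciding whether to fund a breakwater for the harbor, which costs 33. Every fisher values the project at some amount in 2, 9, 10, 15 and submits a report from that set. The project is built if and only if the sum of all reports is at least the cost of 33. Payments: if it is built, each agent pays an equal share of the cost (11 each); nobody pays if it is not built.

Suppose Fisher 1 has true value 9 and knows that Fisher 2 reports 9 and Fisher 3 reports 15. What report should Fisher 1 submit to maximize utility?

2

Report 2: project not built, utility 0.
Report 9: project built, pays 11, utility 9 - 11 = -2.
Report 10: project built, pays 11, utility 9 - 11 = -2.
Report 15: project built, pays 11, utility 9 - 11 = -2.
The best choice is 2 with utility 0.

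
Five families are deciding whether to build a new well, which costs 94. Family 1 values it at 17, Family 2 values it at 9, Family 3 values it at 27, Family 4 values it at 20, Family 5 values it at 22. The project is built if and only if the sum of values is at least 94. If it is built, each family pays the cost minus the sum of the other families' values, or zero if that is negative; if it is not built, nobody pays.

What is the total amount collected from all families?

90

Total value 95 ≥ cost 94, so it is built.
Family 1: others sum to 78; max(0, 94 - 78) = 16.
Family 2: others sum to 86; max(0, 94 - 86) = 8.
Family 3: others sum to 68; max(0, 94 - 68) = 26.
Family 4: others sum to 75; max(0, 94 - 75) = 19.
Family 5: others sum to 73; max(0, 94 - 73) = 21.
Total collected = 16 + 8 + 26 + 19 + 21 = 90.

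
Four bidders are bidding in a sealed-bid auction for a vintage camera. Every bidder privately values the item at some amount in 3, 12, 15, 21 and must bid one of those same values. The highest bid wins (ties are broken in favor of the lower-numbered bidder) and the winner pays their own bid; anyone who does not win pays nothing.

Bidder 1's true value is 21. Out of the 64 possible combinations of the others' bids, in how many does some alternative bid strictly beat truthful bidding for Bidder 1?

Others bid (3, 3, 3): truth gives 0; bid 3 gives 18 > 0. Violating.
Others bid (3, 3, 12): truth gives 0; bid 12 gives 9 > 0. Violating.
Others bid (3, 3, 15): truth gives 0; bid 15 gives 6 > 0. Violating.
Others bid (3, 12, 3): truth gives 0; bid 12 gives 9 > 0. Violating.
Others bid (3, 3, 21): truth gives 0; no alternative beats it.
Others bid (3, 12, 21): truth gives 0; no alternative beats it.
(Checking all 64 profiles: 27 have a profitable deviation, 37 do not.)

27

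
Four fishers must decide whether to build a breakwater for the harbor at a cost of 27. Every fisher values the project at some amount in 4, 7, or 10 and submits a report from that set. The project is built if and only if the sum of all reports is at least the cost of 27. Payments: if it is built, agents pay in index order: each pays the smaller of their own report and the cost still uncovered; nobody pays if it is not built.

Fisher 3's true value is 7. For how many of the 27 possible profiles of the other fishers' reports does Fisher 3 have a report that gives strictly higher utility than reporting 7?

Others report (4, 10, 10): truth gives 0; report 4 gives 3 > 0. Violating.
Others report (7, 7, 10): truth gives 0; report 4 gives 3 > 0. Violating.
Others report (7, 10, 7): truth gives 0; report 4 gives 3 > 0. Violating.
Others report (7, 10, 10): truth gives 0; report 4 gives 3 > 0. Violating.
Others report (4, 4, 4): truth gives 0; no alternative beats it.
Others report (4, 4, 7): truth gives 0; no alternative beats it.
(Checking all 27 profiles: 10 have a profitable deviation, 17 do not.)

10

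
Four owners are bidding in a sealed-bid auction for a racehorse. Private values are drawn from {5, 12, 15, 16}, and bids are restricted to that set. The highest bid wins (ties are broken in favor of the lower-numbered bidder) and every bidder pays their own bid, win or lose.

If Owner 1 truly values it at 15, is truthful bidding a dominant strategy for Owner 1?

No

Consider the case where Owner 2 bids 5, Owner 3 bids 5 and Owner 4 bids 5.
Truthful bid 15: wins, pays 15, utility 15 - 15 = 0.
Bid 5 instead: wins, pays 5, utility 15 - 5 = 10.
Since 10 > 0, bidding 5 is strictly better here, so truthful bidding is not dominant.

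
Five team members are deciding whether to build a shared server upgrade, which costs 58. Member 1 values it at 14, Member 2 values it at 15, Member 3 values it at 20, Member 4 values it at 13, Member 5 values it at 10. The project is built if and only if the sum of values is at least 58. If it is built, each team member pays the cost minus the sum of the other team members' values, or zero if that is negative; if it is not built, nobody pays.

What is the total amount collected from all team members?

Total value 72 ≥ cost 58, so it is built.
Member 1: others sum to 58; max(0, 58 - 58) = 0.
Member 2: others sum to 57; max(0, 58 - 57) = 1.
Member 3: others sum to 52; max(0, 58 - 52) = 6.
Member 4: others sum to 59; max(0, 58 - 59) = 0.
Member 5: others sum to 62; max(0, 58 - 62) = 0.
Total collected = 0 + 1 + 6 + 0 + 0 = 7.

7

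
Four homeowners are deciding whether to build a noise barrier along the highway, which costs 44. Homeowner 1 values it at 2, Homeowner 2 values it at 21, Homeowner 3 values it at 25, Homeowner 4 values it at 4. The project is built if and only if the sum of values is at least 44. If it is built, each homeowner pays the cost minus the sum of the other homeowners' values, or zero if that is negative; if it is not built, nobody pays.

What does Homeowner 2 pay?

Total value 52 ≥ cost 44, so the project is built.
The other homeowners' values sum to 31.
Cost minus that sum is 44 - 31 = 13.

13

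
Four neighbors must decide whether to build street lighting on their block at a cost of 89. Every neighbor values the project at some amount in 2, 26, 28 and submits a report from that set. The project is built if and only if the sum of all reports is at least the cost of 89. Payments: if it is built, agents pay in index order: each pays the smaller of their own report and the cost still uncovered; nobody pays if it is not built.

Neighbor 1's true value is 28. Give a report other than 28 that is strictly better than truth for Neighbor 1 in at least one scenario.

26

Suppose Neighbor 2 reports 26, Neighbor 3 reports 26 and Neighbor 4 reports 26.
Report 28: project built, pays 28, utility 28 - 28 = 0.
Report 26: project built, pays 26, utility 28 - 26 = 2.
So reporting 26 beats truth here (2 > 0).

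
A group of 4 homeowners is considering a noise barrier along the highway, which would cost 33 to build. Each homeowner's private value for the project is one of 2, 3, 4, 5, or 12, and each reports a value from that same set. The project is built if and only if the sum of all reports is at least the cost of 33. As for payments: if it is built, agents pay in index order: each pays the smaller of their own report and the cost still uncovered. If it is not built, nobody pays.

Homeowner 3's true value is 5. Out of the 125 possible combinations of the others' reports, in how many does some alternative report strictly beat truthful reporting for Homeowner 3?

4

Others report (5, 12, 12): truth gives 0; report 4 gives 1 > 0. Violating.
Others report (12, 5, 12): truth gives 0; report 4 gives 1 > 0. Violating.
Others report (12, 12, 5): truth gives 0; report 4 gives 1 > 0. Violating.
Others report (12, 12, 12): truth gives 0; report 2 gives 3 > 0. Violating.
Others report (2, 2, 2): truth gives 0; no alternative beats it.
Others report (2, 2, 3): truth gives 0; no alternative beats it.
(Checking all 125 profiles: 4 have a profitable deviation, 121 do not.)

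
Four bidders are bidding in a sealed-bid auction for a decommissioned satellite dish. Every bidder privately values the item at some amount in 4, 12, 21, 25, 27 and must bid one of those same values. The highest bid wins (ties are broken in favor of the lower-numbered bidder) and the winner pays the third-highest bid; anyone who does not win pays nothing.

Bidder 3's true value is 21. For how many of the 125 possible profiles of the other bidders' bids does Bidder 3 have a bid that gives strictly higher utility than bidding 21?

Others bid (4, 4, 25): truth gives 0; bid 25 gives 17 > 0. Violating.
Others bid (4, 4, 27): truth gives 0; bid 27 gives 17 > 0. Violating.
Others bid (4, 12, 25): truth gives 0; bid 25 gives 9 > 0. Violating.
Others bid (4, 12, 27): truth gives 0; bid 27 gives 9 > 0. Violating.
Others bid (4, 4, 4): truth gives 17; no alternative beats it.
Others bid (4, 4, 12): truth gives 17; no alternative beats it.
(Checking all 125 profiles: 24 have a profitable deviation, 101 do not.)

24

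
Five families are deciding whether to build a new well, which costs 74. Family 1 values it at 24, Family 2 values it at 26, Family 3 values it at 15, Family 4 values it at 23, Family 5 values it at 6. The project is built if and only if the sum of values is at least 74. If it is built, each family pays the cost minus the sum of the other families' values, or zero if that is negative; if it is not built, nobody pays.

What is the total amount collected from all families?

Total value 94 ≥ cost 74, so it is built.
Family 1: others sum to 70; max(0, 74 - 70) = 4.
Family 2: others sum to 68; max(0, 74 - 68) = 6.
Family 3: others sum to 79; max(0, 74 - 79) = 0.
Family 4: others sum to 71; max(0, 74 - 71) = 3.
Family 5: others sum to 88; max(0, 74 - 88) = 0.
Total collected = 4 + 6 + 0 + 3 + 0 = 13.

13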